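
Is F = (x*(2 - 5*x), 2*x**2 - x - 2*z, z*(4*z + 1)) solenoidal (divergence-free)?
No, ∇·F = -10*x + 8*z + 3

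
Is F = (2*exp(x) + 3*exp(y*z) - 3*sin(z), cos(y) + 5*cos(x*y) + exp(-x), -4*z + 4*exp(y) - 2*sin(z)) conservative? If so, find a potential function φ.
No, ∇×F = (4*exp(y), 3*y*exp(y*z) - 3*cos(z), -5*y*sin(x*y) - 3*z*exp(y*z) - exp(-x)) ≠ 0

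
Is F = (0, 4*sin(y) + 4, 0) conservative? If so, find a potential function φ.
Yes, F is conservative. φ = 4*y - 4*cos(y)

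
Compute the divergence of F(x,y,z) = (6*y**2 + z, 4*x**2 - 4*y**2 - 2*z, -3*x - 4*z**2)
-8*y - 8*z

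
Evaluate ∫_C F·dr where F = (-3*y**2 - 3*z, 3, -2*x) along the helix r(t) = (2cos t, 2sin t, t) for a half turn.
6*pi + 32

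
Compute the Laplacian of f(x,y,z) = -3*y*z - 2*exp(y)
-2*exp(y)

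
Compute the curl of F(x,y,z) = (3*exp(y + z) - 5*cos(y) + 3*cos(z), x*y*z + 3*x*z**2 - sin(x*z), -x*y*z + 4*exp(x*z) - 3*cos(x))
(x*(-y - 7*z + cos(x*z)), y*z - 4*z*exp(x*z) + 3*exp(y + z) - 3*sin(x) - 3*sin(z), y*z + 3*z**2 - z*cos(x*z) - 3*exp(y + z) - 5*sin(y))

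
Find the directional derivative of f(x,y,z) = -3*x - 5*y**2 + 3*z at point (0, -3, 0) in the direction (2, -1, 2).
-10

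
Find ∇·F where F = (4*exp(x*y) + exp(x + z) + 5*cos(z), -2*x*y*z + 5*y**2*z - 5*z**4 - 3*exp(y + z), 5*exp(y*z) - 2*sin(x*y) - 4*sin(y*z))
-2*x*z + 10*y*z + 4*y*exp(x*y) + 5*y*exp(y*z) - 4*y*cos(y*z) + exp(x + z) - 3*exp(y + z)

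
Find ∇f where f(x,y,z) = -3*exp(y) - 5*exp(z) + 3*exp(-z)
(0, -3*exp(y), -5*exp(z) - 3*exp(-z))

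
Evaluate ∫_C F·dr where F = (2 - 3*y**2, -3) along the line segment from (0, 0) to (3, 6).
-120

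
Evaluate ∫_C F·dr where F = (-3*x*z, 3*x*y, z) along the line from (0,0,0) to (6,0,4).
-136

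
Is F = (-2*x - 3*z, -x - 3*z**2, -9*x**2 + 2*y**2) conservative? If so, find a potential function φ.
No, ∇×F = (4*y + 6*z, 18*x - 3, -1) ≠ 0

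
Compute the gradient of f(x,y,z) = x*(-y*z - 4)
(-y*z - 4, -x*z, -x*y)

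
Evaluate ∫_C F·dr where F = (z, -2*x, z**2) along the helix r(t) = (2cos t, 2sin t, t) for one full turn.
-4*pi + 8*pi**3/3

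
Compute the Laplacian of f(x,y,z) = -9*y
0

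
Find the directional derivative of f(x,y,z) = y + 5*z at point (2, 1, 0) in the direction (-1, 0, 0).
0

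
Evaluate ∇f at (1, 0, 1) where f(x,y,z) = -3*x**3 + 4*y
(-9, 4, 0)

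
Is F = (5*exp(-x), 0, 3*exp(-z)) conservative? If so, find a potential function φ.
Yes, F is conservative. φ = -3*exp(-z) - 5*exp(-x)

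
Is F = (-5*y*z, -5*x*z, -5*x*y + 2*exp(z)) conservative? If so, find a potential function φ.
Yes, F is conservative. φ = -5*x*y*z + 2*exp(z)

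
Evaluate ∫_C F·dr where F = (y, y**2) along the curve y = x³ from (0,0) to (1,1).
7/12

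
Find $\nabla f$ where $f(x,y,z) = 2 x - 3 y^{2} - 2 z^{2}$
(2, -6*y, -4*z)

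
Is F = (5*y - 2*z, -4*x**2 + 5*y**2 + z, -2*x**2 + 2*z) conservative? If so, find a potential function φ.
No, ∇×F = (-1, 4*x - 2, -8*x - 5) ≠ 0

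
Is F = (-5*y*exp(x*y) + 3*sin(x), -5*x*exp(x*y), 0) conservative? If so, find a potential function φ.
Yes, F is conservative. φ = -5*exp(x*y) - 3*cos(x)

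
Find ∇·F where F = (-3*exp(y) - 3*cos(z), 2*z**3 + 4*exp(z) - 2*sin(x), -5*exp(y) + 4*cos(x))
0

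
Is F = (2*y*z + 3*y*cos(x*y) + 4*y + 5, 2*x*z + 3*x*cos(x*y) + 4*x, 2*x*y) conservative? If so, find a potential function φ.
Yes, F is conservative. φ = 2*x*y*z + 4*x*y + 5*x + 3*sin(x*y)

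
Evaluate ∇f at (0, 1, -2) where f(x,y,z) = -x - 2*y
(-1, -2, 0)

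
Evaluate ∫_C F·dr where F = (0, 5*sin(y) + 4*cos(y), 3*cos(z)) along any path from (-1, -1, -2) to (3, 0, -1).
-5 + sin(1) + 5*cos(1) + 3*sin(2)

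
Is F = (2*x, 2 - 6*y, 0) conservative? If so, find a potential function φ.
Yes, F is conservative. φ = x**2 - 3*y**2 + 2*y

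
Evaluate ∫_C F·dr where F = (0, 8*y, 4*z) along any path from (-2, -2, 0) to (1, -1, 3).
6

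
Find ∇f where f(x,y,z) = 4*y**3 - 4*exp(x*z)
(-4*z*exp(x*z), 12*y**2, -4*x*exp(x*z))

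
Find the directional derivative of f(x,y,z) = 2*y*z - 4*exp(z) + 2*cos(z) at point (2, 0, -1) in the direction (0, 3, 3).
sqrt(2)*(-E - 2 + E*sin(1))*exp(-1)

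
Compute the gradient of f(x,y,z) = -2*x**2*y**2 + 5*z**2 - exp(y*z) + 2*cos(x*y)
(-2*y*(2*x*y + sin(x*y)), -4*x**2*y - 2*x*sin(x*y) - z*exp(y*z), -y*exp(y*z) + 10*z)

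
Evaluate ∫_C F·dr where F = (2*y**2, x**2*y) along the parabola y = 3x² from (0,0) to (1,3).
33/5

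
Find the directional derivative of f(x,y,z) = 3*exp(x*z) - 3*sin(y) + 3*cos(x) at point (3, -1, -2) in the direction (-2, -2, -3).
3*sqrt(17)*(-5 + 2*exp(6)*sin(3) + 2*exp(6)*cos(1))*exp(-6)/17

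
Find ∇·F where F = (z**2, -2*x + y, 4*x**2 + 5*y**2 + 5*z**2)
10*z + 1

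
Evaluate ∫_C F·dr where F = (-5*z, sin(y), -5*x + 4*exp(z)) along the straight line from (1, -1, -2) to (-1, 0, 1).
-6 - 4*exp(-2) + cos(1) + 4*E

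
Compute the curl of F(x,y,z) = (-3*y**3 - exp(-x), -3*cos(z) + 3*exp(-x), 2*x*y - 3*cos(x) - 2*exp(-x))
(2*x - 3*sin(z), -2*y - 3*sin(x) - 2*exp(-x), 9*y**2 - 3*exp(-x))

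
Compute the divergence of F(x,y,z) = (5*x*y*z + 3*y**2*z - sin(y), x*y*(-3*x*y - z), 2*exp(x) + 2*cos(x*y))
-6*x**2*y - x*z + 5*y*z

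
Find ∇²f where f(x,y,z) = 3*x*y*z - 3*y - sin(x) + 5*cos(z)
sin(x) - 5*cos(z)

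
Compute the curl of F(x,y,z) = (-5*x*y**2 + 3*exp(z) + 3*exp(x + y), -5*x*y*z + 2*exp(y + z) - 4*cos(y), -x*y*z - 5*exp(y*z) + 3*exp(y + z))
(5*x*y - x*z - 5*z*exp(y*z) + exp(y + z), y*z + 3*exp(z), 10*x*y - 5*y*z - 3*exp(x + y))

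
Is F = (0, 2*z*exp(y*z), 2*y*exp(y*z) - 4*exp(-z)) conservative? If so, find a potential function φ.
Yes, F is conservative. φ = 2*exp(y*z) + 4*exp(-z)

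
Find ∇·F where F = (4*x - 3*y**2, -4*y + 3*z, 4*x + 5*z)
5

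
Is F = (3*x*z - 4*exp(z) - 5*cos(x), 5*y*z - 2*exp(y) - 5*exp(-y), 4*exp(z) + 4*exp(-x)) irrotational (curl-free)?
No, ∇×F = (-5*y, 3*x - 4*exp(z) + 4*exp(-x), 0)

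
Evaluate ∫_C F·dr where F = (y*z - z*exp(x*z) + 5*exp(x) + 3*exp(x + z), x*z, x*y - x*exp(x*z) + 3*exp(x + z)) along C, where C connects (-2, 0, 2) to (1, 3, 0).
-4 - 5*exp(-2) + exp(-4) + 8*E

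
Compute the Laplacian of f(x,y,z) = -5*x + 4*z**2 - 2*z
8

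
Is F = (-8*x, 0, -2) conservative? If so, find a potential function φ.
Yes, F is conservative. φ = -4*x**2 - 2*z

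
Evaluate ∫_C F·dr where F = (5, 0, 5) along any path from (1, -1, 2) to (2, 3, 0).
-5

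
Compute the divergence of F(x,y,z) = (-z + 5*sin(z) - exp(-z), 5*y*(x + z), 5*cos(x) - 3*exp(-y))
5*x + 5*z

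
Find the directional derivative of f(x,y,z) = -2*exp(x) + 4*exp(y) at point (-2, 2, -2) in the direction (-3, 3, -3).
2*sqrt(3)*(1 + 2*exp(4))*exp(-2)/3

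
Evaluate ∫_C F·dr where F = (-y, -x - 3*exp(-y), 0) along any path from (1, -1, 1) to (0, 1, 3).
-6*sinh(1) - 1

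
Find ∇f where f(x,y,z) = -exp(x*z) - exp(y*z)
(-z*exp(x*z), -z*exp(y*z), -x*exp(x*z) - y*exp(y*z))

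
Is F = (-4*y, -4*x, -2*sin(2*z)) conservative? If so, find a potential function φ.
Yes, F is conservative. φ = -4*x*y + cos(2*z)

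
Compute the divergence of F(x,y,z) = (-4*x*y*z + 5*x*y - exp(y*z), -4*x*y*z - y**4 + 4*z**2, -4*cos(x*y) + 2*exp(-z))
-4*x*z - 4*y**3 - 4*y*z + 5*y - 2*exp(-z)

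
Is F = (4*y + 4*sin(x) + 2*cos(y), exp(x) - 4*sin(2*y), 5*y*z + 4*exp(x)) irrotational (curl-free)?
No, ∇×F = (5*z, -4*exp(x), exp(x) + 2*sin(y) - 4)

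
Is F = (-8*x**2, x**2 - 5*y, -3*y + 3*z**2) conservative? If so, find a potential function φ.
No, ∇×F = (-3, 0, 2*x) ≠ 0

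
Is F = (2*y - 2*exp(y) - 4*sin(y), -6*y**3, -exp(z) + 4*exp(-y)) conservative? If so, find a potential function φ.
No, ∇×F = (-4*exp(-y), 0, 2*exp(y) + 4*cos(y) - 2) ≠ 0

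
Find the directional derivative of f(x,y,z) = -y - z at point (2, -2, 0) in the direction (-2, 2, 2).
-2*sqrt(3)/3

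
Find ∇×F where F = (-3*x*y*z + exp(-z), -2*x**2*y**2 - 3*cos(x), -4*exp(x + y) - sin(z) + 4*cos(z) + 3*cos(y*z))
(-3*z*sin(y*z) - 4*exp(x + y), -3*x*y + 4*exp(x + y) - exp(-z), -4*x*y**2 + 3*x*z + 3*sin(x))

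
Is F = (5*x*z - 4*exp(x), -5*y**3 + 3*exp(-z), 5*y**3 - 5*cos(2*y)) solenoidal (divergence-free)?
No, ∇·F = -15*y**2 + 5*z - 4*exp(x)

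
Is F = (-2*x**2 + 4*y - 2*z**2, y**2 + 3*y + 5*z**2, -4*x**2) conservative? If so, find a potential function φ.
No, ∇×F = (-10*z, 8*x - 4*z, -4) ≠ 0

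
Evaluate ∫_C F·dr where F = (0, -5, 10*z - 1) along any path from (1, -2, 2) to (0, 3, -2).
-21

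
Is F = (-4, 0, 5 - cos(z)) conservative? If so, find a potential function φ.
Yes, F is conservative. φ = -4*x + 5*z - sin(z)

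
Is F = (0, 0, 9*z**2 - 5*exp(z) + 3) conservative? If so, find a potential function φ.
Yes, F is conservative. φ = 3*z**3 + 3*z - 5*exp(z)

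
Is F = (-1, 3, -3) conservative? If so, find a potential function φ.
Yes, F is conservative. φ = -x + 3*y - 3*z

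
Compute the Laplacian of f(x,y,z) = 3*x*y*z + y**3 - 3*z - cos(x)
6*y + cos(x)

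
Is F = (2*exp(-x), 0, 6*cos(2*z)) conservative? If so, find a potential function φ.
Yes, F is conservative. φ = 3*sin(2*z) - 2*exp(-x)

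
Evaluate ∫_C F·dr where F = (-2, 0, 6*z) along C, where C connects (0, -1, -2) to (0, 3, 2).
0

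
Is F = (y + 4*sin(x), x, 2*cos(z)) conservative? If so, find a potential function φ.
Yes, F is conservative. φ = x*y + 2*sin(z) - 4*cos(x)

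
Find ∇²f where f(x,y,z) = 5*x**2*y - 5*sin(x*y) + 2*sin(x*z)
5*x**2*sin(x*y) - 2*x**2*sin(x*z) + 5*y**2*sin(x*y) + 10*y - 2*z**2*sin(x*z)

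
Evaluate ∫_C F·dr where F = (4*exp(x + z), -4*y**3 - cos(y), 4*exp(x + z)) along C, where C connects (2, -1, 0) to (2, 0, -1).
-4*exp(2) - sin(1) + 1 + 4*E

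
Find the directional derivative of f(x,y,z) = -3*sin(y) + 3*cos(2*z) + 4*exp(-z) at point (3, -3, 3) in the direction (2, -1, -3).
3*sqrt(14)*(6*exp(3)*sin(6) + exp(3)*cos(3) + 4)*exp(-3)/14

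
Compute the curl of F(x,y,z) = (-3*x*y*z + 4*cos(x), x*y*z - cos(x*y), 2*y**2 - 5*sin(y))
(-x*y + 4*y - 5*cos(y), -3*x*y, 3*x*z + y*z + y*sin(x*y))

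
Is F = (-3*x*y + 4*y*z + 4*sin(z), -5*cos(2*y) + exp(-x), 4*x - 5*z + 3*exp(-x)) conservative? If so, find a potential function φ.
No, ∇×F = (0, 4*y + 4*cos(z) - 4 + 3*exp(-x), 3*x - 4*z - exp(-x)) ≠ 0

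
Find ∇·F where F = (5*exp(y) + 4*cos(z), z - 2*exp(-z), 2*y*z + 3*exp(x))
2*y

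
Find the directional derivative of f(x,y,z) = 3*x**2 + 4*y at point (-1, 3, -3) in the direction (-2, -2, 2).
2*sqrt(3)/3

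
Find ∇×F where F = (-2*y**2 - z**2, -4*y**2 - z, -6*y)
(-5, -2*z, 4*y)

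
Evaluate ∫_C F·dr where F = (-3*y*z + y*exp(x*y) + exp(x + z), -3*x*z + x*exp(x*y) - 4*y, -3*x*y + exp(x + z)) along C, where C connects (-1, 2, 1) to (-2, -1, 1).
-7 - sinh(1) + cosh(1) + 2*sinh(2)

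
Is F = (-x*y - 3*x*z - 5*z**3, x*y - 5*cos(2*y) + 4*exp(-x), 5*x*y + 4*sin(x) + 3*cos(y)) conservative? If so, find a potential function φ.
No, ∇×F = (5*x - 3*sin(y), -3*x - 5*y - 15*z**2 - 4*cos(x), x + y - 4*exp(-x)) ≠ 0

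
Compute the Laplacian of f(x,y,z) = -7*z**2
-14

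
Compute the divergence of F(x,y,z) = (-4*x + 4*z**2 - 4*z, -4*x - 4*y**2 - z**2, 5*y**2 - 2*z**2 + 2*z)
-8*y - 4*z - 2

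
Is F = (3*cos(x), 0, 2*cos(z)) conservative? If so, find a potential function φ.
Yes, F is conservative. φ = 3*sin(x) + 2*sin(z)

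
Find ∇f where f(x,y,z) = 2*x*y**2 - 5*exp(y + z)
(2*y**2, 4*x*y - 5*exp(y + z), -5*exp(y + z))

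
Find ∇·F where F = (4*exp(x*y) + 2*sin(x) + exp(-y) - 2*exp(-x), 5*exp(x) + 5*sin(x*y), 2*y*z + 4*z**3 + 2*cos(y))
5*x*cos(x*y) + 4*y*exp(x*y) + 2*y + 12*z**2 + 2*cos(x) + 2*exp(-x)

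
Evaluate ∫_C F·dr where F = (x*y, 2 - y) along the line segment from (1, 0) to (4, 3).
15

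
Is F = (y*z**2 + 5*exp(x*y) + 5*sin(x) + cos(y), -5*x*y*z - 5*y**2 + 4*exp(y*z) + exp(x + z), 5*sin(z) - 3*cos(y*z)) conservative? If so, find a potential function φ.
No, ∇×F = (5*x*y - 4*y*exp(y*z) + 3*z*sin(y*z) - exp(x + z), 2*y*z, -5*x*exp(x*y) - 5*y*z - z**2 + exp(x + z) + sin(y)) ≠ 0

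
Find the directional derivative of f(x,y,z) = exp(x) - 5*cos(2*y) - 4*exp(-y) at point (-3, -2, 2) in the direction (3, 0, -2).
3*sqrt(13)*exp(-3)/13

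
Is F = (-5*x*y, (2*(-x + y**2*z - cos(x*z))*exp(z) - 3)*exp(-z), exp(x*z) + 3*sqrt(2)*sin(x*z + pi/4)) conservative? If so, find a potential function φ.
No, ∇×F = (-2*x*sin(x*z) - 2*y**2 - 3*exp(-z), -z*(exp(x*z) + 3*sqrt(2)*cos(x*z + pi/4)), 5*x + 2*z*sin(x*z) - 2) ≠ 0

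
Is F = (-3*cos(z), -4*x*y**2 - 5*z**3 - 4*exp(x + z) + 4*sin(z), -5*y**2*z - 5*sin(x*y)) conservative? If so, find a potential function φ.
No, ∇×F = (-5*x*cos(x*y) - 10*y*z + 15*z**2 + 4*exp(x + z) - 4*cos(z), 5*y*cos(x*y) + 3*sin(z), -4*y**2 - 4*exp(x + z)) ≠ 0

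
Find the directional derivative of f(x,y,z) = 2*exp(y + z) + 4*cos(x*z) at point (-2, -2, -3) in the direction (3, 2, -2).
20*sqrt(17)*sin(6)/17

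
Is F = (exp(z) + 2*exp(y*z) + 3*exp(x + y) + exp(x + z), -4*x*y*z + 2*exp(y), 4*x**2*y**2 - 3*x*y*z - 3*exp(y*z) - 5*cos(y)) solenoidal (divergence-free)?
No, ∇·F = -3*x*y - 4*x*z - 3*y*exp(y*z) + 2*exp(y) + 3*exp(x + y) + exp(x + z)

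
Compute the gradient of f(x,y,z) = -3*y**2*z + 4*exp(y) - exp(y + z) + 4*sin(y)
(0, -6*y*z + 4*exp(y) - exp(y + z) + 4*cos(y), -3*y**2 - exp(y + z))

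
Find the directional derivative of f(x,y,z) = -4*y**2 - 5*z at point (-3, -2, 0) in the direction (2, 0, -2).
5*sqrt(2)/2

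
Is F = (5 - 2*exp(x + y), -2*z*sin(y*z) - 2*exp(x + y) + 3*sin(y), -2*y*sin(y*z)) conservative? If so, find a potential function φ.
Yes, F is conservative. φ = 5*x - 2*exp(x + y) - 3*cos(y) + 2*cos(y*z)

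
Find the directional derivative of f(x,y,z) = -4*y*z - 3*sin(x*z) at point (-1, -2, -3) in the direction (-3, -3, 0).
sqrt(2)*(-6 - 9*cos(3)/2)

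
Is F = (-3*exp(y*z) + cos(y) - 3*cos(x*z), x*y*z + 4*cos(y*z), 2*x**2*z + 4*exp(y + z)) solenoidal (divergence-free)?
No, ∇·F = 2*x**2 + x*z + 3*z*sin(x*z) - 4*z*sin(y*z) + 4*exp(y + z)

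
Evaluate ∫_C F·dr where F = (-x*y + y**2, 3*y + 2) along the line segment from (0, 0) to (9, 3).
-69/2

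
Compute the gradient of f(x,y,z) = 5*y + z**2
(0, 5, 2*z)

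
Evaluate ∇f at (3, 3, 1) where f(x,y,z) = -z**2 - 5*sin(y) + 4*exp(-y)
(0, -4*exp(-3) - 5*cos(3), -2)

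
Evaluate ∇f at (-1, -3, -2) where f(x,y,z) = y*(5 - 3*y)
(0, 23, 0)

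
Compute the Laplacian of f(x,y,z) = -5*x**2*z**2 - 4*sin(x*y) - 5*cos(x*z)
5*x**2*(cos(x*z) - 2) + 4*x**2*sin(x*y) + 4*y**2*sin(x*y) + 5*z**2*cos(x*z) - 10*z**2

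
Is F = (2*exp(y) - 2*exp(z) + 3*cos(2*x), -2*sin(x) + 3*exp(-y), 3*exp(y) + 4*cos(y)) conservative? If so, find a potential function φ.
No, ∇×F = (3*exp(y) - 4*sin(y), -2*exp(z), -2*exp(y) - 2*cos(x)) ≠ 0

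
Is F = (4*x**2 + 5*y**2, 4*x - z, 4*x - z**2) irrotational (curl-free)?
No, ∇×F = (1, -4, 4 - 10*y)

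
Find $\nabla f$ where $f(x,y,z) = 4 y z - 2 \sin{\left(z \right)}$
(0, 4*z, 4*y - 2*cos(z))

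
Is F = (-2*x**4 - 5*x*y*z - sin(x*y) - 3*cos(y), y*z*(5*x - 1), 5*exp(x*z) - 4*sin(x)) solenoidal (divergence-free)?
No, ∇·F = -8*x**3 + 5*x*exp(x*z) - 5*y*z - y*cos(x*y) + z*(5*x - 1)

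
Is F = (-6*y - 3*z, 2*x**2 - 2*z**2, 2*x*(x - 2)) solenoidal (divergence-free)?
Yes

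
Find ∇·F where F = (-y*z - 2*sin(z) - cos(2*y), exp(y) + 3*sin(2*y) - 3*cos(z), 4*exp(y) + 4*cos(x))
exp(y) + 6*cos(2*y)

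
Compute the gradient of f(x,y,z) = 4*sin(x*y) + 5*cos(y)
(4*y*cos(x*y), 4*x*cos(x*y) - 5*sin(y), 0)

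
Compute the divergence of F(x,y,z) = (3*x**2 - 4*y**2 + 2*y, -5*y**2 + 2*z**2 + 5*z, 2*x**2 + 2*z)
6*x - 10*y + 2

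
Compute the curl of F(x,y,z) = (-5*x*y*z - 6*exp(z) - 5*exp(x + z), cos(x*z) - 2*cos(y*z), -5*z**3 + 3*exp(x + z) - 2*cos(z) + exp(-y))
(x*sin(x*z) - 2*y*sin(y*z) - exp(-y), -5*x*y - 6*exp(z) - 8*exp(x + z), z*(5*x - sin(x*z)))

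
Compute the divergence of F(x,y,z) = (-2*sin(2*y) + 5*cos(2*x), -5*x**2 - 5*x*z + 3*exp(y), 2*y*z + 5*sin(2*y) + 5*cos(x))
2*y + 3*exp(y) - 10*sin(2*x)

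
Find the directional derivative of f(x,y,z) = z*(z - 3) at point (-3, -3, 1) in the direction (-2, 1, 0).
0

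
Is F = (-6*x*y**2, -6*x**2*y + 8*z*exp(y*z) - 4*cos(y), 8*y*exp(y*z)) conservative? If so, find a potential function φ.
Yes, F is conservative. φ = -3*x**2*y**2 + 8*exp(y*z) - 4*sin(y)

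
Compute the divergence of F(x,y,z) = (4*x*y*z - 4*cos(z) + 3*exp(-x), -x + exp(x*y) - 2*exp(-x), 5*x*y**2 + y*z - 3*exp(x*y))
x*exp(x*y) + 4*y*z + y - 3*exp(-x)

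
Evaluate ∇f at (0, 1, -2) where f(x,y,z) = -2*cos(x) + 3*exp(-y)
(0, -3*exp(-1), 0)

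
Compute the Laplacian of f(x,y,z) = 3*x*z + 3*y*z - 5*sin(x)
5*sin(x)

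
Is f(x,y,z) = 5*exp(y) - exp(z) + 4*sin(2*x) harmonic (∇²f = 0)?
No, ∇²f = 5*exp(y) - exp(z) - 16*sin(2*x)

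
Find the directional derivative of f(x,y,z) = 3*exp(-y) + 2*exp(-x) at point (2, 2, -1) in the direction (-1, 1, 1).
-sqrt(3)*exp(-2)/3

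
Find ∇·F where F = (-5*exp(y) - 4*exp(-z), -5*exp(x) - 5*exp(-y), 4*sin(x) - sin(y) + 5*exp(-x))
5*exp(-y)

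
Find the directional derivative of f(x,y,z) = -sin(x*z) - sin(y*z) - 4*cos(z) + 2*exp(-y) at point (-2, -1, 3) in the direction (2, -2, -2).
sqrt(3)*(-5*cos(6) + 2*cos(3) - 4*sin(3) + 2*E)/3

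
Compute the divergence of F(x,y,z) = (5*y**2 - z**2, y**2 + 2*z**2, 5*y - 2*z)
2*y - 2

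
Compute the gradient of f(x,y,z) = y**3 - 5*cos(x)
(5*sin(x), 3*y**2, 0)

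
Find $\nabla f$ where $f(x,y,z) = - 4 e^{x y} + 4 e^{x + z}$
(-4*y*exp(x*y) + 4*exp(x + z), -4*x*exp(x*y), 4*exp(x + z))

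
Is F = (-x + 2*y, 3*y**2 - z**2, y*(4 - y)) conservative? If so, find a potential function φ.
No, ∇×F = (-2*y + 2*z + 4, 0, -2) ≠ 0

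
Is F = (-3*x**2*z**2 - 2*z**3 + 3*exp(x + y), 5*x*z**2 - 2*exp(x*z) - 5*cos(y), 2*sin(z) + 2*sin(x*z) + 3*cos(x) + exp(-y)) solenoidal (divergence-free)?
No, ∇·F = -6*x*z**2 + 2*x*cos(x*z) + 3*exp(x + y) + 5*sin(y) + 2*cos(z)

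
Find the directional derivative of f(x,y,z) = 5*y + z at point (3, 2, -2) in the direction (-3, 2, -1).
9*sqrt(14)/14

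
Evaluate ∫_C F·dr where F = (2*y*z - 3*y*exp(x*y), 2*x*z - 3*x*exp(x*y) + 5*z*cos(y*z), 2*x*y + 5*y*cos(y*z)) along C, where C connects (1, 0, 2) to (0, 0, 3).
0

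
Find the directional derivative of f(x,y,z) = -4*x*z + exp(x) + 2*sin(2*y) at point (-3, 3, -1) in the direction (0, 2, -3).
4*sqrt(13)*(-9 + 2*cos(6))/13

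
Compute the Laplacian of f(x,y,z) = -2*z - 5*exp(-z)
-5*exp(-z)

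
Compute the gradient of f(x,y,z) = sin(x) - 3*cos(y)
(cos(x), 3*sin(y), 0)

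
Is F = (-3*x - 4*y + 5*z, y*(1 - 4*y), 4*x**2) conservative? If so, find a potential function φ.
No, ∇×F = (0, 5 - 8*x, 4) ≠ 0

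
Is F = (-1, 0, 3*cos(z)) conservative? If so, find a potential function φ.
Yes, F is conservative. φ = -x + 3*sin(z)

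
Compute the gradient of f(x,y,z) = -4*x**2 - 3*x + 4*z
(-8*x - 3, 0, 4)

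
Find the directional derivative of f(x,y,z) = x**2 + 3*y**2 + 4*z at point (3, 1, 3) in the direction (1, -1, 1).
4*sqrt(3)/3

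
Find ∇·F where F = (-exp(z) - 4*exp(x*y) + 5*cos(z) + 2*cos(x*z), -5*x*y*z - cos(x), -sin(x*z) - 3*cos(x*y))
-5*x*z - x*cos(x*z) - 4*y*exp(x*y) - 2*z*sin(x*z)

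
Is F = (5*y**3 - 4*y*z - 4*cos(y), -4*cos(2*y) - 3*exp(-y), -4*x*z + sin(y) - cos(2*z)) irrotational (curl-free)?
No, ∇×F = (cos(y), -4*y + 4*z, -15*y**2 + 4*z - 4*sin(y))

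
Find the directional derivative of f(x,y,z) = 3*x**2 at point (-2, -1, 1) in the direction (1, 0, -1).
-6*sqrt(2)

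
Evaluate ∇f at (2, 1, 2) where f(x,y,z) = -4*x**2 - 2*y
(-16, -2, 0)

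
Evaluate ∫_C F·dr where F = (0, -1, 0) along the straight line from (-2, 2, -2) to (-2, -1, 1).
3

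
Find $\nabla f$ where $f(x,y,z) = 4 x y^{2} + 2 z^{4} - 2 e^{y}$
(4*y**2, 8*x*y - 2*exp(y), 8*z**3)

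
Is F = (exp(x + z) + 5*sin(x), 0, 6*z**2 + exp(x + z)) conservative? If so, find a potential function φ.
Yes, F is conservative. φ = 2*z**3 + exp(x + z) - 5*cos(x)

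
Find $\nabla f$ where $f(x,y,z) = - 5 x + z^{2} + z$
(-5, 0, 2*z + 1)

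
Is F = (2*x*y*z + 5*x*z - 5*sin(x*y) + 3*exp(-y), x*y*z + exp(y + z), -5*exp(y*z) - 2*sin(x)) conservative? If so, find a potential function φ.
No, ∇×F = (-x*y - 5*z*exp(y*z) - exp(y + z), 2*x*y + 5*x + 2*cos(x), -2*x*z + 5*x*cos(x*y) + y*z + 3*exp(-y)) ≠ 0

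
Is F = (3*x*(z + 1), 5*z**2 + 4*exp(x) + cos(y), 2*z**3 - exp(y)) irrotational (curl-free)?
No, ∇×F = (-10*z - exp(y), 3*x, 4*exp(x))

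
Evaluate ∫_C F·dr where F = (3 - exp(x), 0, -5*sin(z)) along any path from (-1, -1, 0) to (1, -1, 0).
6 - 2*sinh(1)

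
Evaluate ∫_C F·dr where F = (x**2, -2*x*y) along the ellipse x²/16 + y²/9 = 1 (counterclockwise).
0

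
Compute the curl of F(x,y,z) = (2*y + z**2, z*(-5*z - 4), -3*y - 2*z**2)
(10*z + 1, 2*z, -2)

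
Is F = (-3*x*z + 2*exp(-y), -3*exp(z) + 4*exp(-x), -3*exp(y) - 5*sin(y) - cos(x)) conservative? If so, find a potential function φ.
No, ∇×F = (-3*exp(y) + 3*exp(z) - 5*cos(y), -3*x - sin(x), 2*exp(-y) - 4*exp(-x)) ≠ 0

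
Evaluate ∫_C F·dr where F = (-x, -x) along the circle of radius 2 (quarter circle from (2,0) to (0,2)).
2 - pi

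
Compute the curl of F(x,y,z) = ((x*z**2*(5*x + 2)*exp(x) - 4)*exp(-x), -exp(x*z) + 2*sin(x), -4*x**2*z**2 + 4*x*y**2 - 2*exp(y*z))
(8*x*y + x*exp(x*z) - 2*z*exp(y*z), 8*x*z**2 + 2*x*z*(5*x + 2) - 4*y**2, -z*exp(x*z) + 2*cos(x))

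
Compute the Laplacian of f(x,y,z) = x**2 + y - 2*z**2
-2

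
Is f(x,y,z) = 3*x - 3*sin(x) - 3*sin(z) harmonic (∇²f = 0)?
No, ∇²f = 3*sin(x) + 3*sin(z)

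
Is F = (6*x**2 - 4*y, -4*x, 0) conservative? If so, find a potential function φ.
Yes, F is conservative. φ = 2*x*(x**2 - 2*y)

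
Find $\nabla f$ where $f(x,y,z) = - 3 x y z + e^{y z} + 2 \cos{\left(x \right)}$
(-3*y*z - 2*sin(x), z*(-3*x + exp(y*z)), y*(-3*x + exp(y*z)))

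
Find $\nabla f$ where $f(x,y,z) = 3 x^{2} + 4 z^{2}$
(6*x, 0, 8*z)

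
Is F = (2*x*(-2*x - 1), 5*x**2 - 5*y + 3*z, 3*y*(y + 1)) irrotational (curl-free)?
No, ∇×F = (6*y, 0, 10*x)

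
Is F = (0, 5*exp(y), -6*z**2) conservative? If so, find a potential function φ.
Yes, F is conservative. φ = -2*z**3 + 5*exp(y)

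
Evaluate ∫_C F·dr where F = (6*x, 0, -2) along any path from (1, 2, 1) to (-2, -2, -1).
13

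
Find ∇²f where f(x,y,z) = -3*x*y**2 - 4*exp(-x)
-6*x - 4*exp(-x)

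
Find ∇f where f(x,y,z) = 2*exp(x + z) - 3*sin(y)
(2*exp(x + z), -3*cos(y), 2*exp(x + z))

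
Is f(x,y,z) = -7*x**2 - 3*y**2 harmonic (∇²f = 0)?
No, ∇²f = -20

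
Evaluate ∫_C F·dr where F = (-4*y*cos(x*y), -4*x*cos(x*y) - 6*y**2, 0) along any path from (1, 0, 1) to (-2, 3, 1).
-54 + 4*sin(6)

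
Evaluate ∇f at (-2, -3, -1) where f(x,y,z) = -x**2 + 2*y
(4, 2, 0)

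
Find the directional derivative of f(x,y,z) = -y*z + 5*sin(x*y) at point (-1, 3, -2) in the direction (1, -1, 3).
sqrt(11)*(20*cos(3) - 11)/11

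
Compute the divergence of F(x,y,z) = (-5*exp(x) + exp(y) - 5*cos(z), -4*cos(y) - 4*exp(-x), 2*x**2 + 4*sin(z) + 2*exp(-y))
-5*exp(x) + 4*sin(y) + 4*cos(z)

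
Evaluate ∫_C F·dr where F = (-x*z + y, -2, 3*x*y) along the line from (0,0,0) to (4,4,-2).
-64/3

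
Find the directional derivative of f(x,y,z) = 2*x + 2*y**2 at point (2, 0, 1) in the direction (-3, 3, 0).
-sqrt(2)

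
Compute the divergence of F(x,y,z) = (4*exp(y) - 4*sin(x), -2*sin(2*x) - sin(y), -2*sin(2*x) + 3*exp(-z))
-4*cos(x) - cos(y) - 3*exp(-z)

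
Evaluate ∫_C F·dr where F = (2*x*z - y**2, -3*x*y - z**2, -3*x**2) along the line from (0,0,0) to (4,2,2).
-104/3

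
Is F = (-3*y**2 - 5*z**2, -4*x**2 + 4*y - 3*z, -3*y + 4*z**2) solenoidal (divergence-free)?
No, ∇·F = 8*z + 4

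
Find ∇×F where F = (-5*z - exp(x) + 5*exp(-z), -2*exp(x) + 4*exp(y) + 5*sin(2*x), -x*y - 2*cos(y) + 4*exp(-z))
(-x + 2*sin(y), y - 5 - 5*exp(-z), -2*exp(x) + 10*cos(2*x))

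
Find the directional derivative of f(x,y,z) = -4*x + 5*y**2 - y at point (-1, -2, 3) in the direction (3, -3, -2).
51*sqrt(22)/22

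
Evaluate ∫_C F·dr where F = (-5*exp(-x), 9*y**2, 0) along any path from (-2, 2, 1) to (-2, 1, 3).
-21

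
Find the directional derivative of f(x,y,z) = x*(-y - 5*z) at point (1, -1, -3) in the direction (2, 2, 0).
15*sqrt(2)/2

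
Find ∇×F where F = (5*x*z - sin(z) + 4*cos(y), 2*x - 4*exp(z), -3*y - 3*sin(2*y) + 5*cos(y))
(4*exp(z) - 5*sin(y) - 6*cos(2*y) - 3, 5*x - cos(z), 4*sin(y) + 2)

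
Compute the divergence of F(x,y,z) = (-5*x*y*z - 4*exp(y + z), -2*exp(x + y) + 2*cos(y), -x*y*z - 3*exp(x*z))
-x*y - 3*x*exp(x*z) - 5*y*z - 2*exp(x + y) - 2*sin(y)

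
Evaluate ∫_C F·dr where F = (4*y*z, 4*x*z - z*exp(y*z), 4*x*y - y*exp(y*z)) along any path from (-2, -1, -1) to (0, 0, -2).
E + 7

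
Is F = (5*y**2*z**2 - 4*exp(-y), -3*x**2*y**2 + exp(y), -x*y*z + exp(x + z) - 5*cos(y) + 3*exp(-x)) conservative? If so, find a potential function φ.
No, ∇×F = (-x*z + 5*sin(y), 10*y**2*z + y*z - exp(x + z) + 3*exp(-x), -6*x*y**2 - 10*y*z**2 - 4*exp(-y)) ≠ 0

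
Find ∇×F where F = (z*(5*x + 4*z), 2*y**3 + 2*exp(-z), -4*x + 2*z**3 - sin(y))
(-cos(y) + 2*exp(-z), 5*x + 8*z + 4, 0)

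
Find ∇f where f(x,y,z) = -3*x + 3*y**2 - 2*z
(-3, 6*y, -2)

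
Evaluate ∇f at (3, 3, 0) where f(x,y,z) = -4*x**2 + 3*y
(-24, 3, 0)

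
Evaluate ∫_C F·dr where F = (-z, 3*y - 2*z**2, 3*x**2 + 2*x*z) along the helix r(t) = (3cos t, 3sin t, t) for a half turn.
-12 + 57*pi/2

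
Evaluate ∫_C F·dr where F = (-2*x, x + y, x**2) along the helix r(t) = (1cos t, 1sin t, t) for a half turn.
pi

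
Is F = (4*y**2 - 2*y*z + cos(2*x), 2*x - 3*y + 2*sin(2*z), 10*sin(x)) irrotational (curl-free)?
No, ∇×F = (-4*cos(2*z), -2*y - 10*cos(x), -8*y + 2*z + 2)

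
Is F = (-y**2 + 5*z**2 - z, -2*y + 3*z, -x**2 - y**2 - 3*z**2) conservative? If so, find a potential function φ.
No, ∇×F = (-2*y - 3, 2*x + 10*z - 1, 2*y) ≠ 0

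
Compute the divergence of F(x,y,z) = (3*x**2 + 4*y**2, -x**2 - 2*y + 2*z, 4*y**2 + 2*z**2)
6*x + 4*z - 2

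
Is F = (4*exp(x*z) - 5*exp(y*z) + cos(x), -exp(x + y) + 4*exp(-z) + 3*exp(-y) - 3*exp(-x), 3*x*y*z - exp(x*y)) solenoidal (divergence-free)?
No, ∇·F = 3*x*y + 4*z*exp(x*z) - exp(x + y) - sin(x) - 3*exp(-y)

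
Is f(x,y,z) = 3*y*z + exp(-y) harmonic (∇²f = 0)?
No, ∇²f = exp(-y)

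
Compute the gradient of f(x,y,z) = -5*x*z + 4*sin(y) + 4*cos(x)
(-5*z - 4*sin(x), 4*cos(y), -5*x)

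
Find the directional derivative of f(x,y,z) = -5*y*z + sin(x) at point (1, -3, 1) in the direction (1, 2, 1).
sqrt(6)*(cos(1) + 5)/6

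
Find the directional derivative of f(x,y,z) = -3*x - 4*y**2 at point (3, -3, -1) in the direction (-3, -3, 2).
-63*sqrt(22)/22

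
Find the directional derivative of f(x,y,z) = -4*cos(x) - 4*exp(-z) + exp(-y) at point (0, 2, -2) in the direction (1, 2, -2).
2*(-4*exp(4) - 1)*exp(-2)/3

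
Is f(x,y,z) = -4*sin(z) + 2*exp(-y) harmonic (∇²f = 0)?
No, ∇²f = 4*sin(z) + 2*exp(-y)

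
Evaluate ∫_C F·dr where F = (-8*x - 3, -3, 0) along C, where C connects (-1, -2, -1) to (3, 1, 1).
-53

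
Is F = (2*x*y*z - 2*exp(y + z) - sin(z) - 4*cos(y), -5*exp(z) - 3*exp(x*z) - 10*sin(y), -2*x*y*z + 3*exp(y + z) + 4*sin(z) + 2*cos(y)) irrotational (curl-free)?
No, ∇×F = (-2*x*z + 3*x*exp(x*z) + 5*exp(z) + 3*exp(y + z) - 2*sin(y), 2*x*y + 2*y*z - 2*exp(y + z) - cos(z), -2*x*z - 3*z*exp(x*z) + 2*exp(y + z) - 4*sin(y))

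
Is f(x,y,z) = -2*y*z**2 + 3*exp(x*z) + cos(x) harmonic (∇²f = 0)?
No, ∇²f = 3*x**2*exp(x*z) - 4*y + 3*z**2*exp(x*z) - cos(x)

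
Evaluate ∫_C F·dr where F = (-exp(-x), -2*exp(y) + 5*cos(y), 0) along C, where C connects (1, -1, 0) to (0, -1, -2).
1 - exp(-1)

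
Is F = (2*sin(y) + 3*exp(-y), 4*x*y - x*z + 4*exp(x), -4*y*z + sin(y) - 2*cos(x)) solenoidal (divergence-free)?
No, ∇·F = 4*x - 4*y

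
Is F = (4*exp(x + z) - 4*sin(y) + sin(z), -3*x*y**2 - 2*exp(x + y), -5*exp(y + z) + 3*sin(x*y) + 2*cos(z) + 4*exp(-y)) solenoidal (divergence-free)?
No, ∇·F = -6*x*y - 2*exp(x + y) + 4*exp(x + z) - 5*exp(y + z) - 2*sin(z)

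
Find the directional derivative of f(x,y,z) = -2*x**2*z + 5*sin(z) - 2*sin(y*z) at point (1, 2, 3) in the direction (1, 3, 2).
sqrt(14)*(-13*cos(6) - 8 + 5*cos(3))/7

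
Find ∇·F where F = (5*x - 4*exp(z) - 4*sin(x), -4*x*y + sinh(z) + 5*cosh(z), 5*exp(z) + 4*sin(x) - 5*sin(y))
-4*x + 5*exp(z) - 4*cos(x) + 5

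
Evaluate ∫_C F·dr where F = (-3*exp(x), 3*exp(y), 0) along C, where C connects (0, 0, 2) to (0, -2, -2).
-3 + 3*exp(-2)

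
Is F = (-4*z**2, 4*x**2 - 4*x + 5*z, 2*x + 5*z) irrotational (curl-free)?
No, ∇×F = (-5, -8*z - 2, 8*x - 4)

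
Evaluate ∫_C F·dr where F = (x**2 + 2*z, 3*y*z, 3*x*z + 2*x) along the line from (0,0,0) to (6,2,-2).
64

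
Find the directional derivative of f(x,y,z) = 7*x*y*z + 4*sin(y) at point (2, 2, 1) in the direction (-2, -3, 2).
-2*sqrt(17)*(6*cos(2) + 7)/17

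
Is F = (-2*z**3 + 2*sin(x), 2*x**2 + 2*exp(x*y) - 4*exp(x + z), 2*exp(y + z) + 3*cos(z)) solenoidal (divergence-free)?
No, ∇·F = 2*x*exp(x*y) + 2*exp(y + z) - 3*sin(z) + 2*cos(x)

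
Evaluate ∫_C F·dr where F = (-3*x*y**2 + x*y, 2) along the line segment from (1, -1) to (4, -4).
-873/4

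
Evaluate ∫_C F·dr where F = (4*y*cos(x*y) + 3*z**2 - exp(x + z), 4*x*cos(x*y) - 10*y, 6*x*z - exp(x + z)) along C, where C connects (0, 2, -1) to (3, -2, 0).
-exp(3) + exp(-1) - 4*sin(6)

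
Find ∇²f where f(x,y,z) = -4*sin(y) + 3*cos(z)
4*sin(y) - 3*cos(z)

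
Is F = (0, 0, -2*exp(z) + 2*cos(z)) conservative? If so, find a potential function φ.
Yes, F is conservative. φ = -2*exp(z) + 2*sin(z)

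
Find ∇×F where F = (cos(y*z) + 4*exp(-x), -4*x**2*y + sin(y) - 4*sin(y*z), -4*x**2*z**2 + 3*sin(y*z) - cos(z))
((4*y + 3*z)*cos(y*z), 8*x*z**2 - y*sin(y*z), -8*x*y + z*sin(y*z))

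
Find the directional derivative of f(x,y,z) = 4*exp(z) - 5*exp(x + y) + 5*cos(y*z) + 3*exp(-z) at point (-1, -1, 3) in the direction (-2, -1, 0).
3*sqrt(5)*(-exp(2)*sin(3) + 1)*exp(-2)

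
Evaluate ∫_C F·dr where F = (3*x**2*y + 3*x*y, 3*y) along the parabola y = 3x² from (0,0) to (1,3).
351/20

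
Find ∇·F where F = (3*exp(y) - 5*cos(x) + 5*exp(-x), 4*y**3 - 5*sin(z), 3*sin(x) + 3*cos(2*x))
12*y**2 + 5*sin(x) - 5*exp(-x)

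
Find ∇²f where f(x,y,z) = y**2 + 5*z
2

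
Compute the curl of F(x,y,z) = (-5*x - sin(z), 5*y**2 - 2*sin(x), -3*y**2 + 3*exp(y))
(-6*y + 3*exp(y), -cos(z), -2*cos(x))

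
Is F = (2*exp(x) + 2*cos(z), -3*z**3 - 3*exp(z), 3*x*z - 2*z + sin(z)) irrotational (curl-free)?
No, ∇×F = (9*z**2 + 3*exp(z), -3*z - 2*sin(z), 0)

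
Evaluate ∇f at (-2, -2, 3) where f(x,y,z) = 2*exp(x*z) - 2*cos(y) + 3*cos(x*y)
(6*sin(4) + 6*exp(-6), 6*sin(4) - 2*sin(2), -4*exp(-6))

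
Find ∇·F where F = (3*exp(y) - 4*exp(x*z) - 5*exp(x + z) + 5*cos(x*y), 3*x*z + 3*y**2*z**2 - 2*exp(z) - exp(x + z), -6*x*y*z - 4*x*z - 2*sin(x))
-6*x*y - 4*x + 6*y*z**2 - 5*y*sin(x*y) - 4*z*exp(x*z) - 5*exp(x + z)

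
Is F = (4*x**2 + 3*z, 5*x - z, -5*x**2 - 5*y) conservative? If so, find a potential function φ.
No, ∇×F = (-4, 10*x + 3, 5) ≠ 0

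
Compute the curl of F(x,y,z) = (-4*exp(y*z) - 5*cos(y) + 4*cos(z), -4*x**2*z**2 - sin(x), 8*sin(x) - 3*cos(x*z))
(8*x**2*z, -4*y*exp(y*z) - 3*z*sin(x*z) - 4*sin(z) - 8*cos(x), -8*x*z**2 + 4*z*exp(y*z) - 5*sin(y) - cos(x))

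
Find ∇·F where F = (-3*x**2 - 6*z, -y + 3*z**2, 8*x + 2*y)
-6*x - 1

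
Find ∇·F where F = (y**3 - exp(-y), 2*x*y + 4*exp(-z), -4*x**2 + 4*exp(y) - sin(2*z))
2*x - 2*cos(2*z)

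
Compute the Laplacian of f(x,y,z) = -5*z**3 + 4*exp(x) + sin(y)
-30*z + 4*exp(x) - sin(y)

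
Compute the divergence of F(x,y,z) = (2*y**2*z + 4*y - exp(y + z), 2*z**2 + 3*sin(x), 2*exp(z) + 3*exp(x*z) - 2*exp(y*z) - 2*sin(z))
3*x*exp(x*z) - 2*y*exp(y*z) + 2*exp(z) - 2*cos(z)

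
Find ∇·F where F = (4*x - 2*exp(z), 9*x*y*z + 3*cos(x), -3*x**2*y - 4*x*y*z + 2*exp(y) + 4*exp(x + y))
-4*x*y + 9*x*z + 4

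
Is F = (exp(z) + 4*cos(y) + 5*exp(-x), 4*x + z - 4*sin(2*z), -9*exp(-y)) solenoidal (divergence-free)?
No, ∇·F = -5*exp(-x)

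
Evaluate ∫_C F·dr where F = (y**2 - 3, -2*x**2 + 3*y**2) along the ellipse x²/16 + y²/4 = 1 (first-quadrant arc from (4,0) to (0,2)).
-100/3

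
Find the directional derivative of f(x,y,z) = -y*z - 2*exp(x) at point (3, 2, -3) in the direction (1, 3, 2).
sqrt(14)*(5 - 2*exp(3))/14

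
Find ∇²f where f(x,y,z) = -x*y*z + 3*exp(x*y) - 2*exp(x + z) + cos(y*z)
3*x**2*exp(x*y) + 3*y**2*exp(x*y) - y**2*cos(y*z) - z**2*cos(y*z) - 4*exp(x + z)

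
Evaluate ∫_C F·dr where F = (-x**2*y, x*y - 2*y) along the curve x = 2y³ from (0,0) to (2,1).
-3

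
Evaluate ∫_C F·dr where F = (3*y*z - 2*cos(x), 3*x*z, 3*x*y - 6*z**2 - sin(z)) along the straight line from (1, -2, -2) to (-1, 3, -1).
-17 - cos(2) + cos(1) + 4*sin(1)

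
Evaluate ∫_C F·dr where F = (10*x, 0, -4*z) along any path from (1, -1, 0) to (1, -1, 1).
-2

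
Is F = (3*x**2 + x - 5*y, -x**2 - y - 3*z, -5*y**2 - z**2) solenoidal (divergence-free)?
No, ∇·F = 6*x - 2*z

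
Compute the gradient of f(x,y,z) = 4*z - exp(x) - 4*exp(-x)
(-exp(x) + 4*exp(-x), 0, 4)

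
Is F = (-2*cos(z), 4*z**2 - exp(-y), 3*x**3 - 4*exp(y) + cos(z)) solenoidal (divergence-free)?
No, ∇·F = -sin(z) + exp(-y)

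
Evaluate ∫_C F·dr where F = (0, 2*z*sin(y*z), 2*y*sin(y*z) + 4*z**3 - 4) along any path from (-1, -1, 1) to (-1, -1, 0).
1 + 2*cos(1)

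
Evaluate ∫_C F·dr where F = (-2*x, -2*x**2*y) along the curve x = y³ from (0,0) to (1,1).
-5/4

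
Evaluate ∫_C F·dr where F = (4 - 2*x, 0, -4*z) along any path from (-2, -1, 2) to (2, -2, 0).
24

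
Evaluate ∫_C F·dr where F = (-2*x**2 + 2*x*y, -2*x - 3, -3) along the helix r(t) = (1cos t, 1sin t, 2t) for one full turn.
-14*pi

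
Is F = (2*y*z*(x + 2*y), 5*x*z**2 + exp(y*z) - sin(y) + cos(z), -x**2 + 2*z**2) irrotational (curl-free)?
No, ∇×F = (-10*x*z - y*exp(y*z) + sin(z), 2*x + 2*y*(x + 2*y), z*(-2*x - 8*y + 5*z))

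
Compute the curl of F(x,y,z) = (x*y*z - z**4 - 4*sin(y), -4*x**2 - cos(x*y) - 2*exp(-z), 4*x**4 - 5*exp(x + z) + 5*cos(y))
(-5*sin(y) - 2*exp(-z), -16*x**3 + x*y - 4*z**3 + 5*exp(x + z), -x*z - 8*x + y*sin(x*y) + 4*cos(y))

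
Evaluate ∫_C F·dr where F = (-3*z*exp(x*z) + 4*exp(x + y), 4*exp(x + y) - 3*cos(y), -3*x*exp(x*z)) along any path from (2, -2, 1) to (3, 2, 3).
-3*exp(9) - 6*sin(2) - 4 + 3*exp(2) + 4*exp(5)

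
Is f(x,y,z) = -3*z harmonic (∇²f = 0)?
Yes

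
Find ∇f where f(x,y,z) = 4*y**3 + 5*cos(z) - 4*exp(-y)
(0, 12*y**2 + 4*exp(-y), -5*sin(z))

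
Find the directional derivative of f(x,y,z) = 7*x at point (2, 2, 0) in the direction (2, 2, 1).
14/3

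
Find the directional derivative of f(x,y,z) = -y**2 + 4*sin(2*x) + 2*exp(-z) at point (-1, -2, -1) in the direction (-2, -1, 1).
-sqrt(6)*(8*cos(2) + 2 + E)/3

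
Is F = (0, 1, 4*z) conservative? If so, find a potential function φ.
Yes, F is conservative. φ = y + 2*z**2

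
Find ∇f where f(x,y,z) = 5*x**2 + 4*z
(10*x, 0, 4)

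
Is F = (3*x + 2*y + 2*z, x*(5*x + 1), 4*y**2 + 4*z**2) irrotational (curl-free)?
No, ∇×F = (8*y, 2, 10*x - 1)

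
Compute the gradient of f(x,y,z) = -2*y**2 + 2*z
(0, -4*y, 2)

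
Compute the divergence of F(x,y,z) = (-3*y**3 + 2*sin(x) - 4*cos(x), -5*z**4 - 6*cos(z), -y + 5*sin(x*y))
4*sin(x) + 2*cos(x)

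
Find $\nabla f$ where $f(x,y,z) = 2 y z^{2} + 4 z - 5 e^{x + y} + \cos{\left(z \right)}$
(-5*exp(x + y), 2*z**2 - 5*exp(x + y), 4*y*z - sin(z) + 4)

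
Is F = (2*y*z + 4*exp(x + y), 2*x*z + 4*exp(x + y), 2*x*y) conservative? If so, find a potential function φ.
Yes, F is conservative. φ = 2*x*y*z + 4*exp(x + y)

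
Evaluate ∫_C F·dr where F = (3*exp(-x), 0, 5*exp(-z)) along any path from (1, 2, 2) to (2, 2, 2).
-(3 - 3*E)*exp(-2)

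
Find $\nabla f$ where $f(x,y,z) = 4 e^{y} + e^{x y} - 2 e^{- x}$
(y*exp(x*y) + 2*exp(-x), x*exp(x*y) + 4*exp(y), 0)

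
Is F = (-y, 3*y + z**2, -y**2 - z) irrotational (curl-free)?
No, ∇×F = (-2*y - 2*z, 0, 1)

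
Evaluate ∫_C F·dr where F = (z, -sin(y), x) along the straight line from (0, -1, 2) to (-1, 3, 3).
-3 + cos(3) - cos(1)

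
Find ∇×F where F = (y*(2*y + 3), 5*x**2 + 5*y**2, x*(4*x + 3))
(0, -8*x - 3, 10*x - 4*y - 3)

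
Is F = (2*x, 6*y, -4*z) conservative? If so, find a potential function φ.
Yes, F is conservative. φ = x**2 + 3*y**2 - 2*z**2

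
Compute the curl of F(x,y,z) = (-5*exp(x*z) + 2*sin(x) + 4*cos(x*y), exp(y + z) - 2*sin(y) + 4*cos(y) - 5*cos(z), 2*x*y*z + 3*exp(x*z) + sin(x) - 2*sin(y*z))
(2*x*z - 2*z*cos(y*z) - exp(y + z) - 5*sin(z), -5*x*exp(x*z) - 2*y*z - 3*z*exp(x*z) - cos(x), 4*x*sin(x*y))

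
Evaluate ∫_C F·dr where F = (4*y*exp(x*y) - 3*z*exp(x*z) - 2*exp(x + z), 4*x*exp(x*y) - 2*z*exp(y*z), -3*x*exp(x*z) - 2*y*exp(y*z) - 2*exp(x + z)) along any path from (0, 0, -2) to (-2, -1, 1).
-4*exp(-1) - exp(-2) + 1 + 4*exp(2)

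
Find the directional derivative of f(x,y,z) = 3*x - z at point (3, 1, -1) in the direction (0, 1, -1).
sqrt(2)/2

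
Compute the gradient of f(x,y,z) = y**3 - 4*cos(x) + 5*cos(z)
(4*sin(x), 3*y**2, -5*sin(z))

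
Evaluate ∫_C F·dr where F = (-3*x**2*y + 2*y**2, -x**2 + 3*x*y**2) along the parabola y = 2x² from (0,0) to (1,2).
219/35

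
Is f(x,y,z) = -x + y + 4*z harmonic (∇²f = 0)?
Yes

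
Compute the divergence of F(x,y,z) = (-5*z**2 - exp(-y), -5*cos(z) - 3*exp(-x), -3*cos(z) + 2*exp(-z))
3*sin(z) - 2*exp(-z)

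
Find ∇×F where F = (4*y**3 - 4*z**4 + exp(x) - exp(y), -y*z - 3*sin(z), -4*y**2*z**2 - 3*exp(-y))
(-8*y*z**2 + y + 3*cos(z) + 3*exp(-y), -16*z**3, -12*y**2 + exp(y))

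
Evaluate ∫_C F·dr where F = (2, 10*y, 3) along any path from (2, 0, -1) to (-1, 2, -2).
11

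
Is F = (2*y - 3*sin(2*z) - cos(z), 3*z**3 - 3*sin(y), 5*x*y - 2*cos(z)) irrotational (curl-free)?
No, ∇×F = (5*x - 9*z**2, -5*y + sin(z) - 6*cos(2*z), -2)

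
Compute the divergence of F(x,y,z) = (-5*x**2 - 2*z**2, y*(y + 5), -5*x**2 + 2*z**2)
-10*x + 2*y + 4*z + 5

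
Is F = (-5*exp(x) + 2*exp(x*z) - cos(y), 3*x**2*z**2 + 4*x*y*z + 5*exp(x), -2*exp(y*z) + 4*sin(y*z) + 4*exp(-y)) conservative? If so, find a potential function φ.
No, ∇×F = (-6*x**2*z - 4*x*y - 2*z*exp(y*z) + 4*z*cos(y*z) - 4*exp(-y), 2*x*exp(x*z), 6*x*z**2 + 4*y*z + 5*exp(x) - sin(y)) ≠ 0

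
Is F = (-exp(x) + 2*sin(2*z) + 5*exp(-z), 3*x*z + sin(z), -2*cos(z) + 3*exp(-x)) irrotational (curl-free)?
No, ∇×F = (-3*x - cos(z), 4*cos(2*z) - 5*exp(-z) + 3*exp(-x), 3*z)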